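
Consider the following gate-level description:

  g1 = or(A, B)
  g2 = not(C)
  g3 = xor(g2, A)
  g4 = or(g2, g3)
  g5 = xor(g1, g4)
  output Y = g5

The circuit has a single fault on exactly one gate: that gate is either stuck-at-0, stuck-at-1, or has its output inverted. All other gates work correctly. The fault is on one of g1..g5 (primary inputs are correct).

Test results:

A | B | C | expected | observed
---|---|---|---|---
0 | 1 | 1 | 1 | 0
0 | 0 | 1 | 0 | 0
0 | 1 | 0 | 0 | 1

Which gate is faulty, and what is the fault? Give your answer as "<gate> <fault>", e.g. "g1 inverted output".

g1 stuck-at-0

Fault-free values for test 1 (A=0, B=1, C=1): g1=1, g2=0, g3=0, g4=0, g5=1, giving Y=1. Observed 0.
Test 1: faults giving observed 0 are {g1 stuck-at-0, g1 inverted output, g2 stuck-at-1, g2 inverted output, g3 stuck-at-1, g3 inverted output, g4 stuck-at-1, g4 inverted output, g5 stuck-at-0, g5 inverted output}.
Test 2 (A=0, B=0, C=1): fault-free g1=0, g2=0, g3=0, g4=0, g5=0 → 0; observed 0. Eliminates g1 inverted output, g2 stuck-at-1, g2 inverted output, g3 stuck-at-1, g3 inverted output, g4 stuck-at-1, g4 inverted output, g5 inverted output.
Test 3 (A=0, B=1, C=0): fault-free g1=1, g2=1, g3=1, g4=1, g5=0 → 0; observed 1. Eliminates g5 stuck-at-0.
Only g1 stuck-at-0 is consistent with every test.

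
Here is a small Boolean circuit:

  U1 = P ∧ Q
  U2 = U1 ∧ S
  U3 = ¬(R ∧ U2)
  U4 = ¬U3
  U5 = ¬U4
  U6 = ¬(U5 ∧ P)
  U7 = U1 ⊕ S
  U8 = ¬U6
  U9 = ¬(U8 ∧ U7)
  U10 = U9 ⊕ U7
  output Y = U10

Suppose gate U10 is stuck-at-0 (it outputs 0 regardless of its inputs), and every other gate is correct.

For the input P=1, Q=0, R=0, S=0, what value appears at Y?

0

Propagate with U10 forced: U1=0, U2=0, U3=1, U4=0, U5=1, U6=0, U7=0, U8=1, U9=1, U10=0 [stuck-at-0].
So Y = 0. (Without the fault it would be 1.)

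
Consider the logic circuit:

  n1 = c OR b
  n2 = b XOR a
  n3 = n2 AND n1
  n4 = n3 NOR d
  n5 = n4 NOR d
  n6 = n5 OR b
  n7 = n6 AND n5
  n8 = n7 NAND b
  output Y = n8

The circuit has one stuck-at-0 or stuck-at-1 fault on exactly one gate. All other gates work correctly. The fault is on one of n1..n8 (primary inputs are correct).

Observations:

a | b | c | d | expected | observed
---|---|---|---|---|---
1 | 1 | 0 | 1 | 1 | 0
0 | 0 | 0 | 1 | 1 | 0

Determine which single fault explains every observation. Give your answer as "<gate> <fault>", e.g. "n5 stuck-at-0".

Fault-free values for test 1 (a=1, b=1, c=0, d=1): n1=1, n2=0, n3=0, n4=0, n5=0, n6=1, n7=0, n8=1, giving Y=1. Observed 0.
Test 1: faults giving observed 0 are {n5 stuck-at-1, n7 stuck-at-1, n8 stuck-at-0}.
Test 2 (a=0, b=0, c=0, d=1): fault-free n1=0, n2=0, n3=0, n4=0, n5=0, n6=0, n7=0, n8=1 → 1; observed 0. Eliminates n5 stuck-at-1, n7 stuck-at-1.
Only n8 stuck-at-0 is consistent with every test.

n8 stuck-at-0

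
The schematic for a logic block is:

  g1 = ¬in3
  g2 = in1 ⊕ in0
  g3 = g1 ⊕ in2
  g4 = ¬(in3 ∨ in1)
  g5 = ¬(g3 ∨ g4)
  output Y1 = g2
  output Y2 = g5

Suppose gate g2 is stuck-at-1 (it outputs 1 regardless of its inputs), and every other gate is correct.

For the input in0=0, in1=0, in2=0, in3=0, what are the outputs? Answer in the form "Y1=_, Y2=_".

Y1=1, Y2=0

Propagate with g2 forced: g1=1, g2=1 [stuck-at-1], g3=1, g4=1, g5=0.
So the outputs are Y1=1, Y2=0. (Without the fault they would be Y1=0, Y2=0.)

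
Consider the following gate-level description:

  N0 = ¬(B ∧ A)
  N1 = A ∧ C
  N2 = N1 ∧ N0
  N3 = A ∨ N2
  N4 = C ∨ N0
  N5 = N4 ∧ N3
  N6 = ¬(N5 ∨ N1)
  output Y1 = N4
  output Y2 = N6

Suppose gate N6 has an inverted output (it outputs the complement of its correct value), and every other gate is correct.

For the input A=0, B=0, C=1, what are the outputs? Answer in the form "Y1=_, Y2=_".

Y1=1, Y2=0

Propagate with N6 forced: N0=1, N1=0, N2=0, N3=0, N4=1, N5=0, N6=0 [inverted output].
So the outputs are Y1=1, Y2=0. (Without the fault they would be Y1=1, Y2=1.)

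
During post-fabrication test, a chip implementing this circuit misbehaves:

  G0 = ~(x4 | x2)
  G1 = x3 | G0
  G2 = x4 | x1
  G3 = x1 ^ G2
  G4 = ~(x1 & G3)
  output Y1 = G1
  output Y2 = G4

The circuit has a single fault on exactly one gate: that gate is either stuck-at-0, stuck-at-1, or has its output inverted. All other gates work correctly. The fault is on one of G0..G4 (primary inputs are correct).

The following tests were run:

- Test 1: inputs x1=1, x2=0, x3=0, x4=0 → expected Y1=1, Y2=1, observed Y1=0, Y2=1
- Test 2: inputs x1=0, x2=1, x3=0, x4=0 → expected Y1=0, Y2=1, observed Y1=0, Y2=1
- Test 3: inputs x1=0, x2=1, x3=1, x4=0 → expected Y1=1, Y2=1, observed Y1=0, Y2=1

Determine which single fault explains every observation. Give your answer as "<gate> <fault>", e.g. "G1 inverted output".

Fault-free values for test 1 (x1=1, x2=0, x3=0, x4=0): G0=1, G1=1, G2=1, G3=0, G4=1, giving Y1=1, Y2=1. Observed Y1=0, Y2=1.
Test 1: faults giving observed Y1=0, Y2=1 are {G0 stuck-at-0, G0 inverted output, G1 stuck-at-0, G1 inverted output}.
Test 2 (x1=0, x2=1, x3=0, x4=0): fault-free G0=0, G1=0, G2=0, G3=0, G4=1 → Y1=0, Y2=1; observed Y1=0, Y2=1. Eliminates G0 inverted output, G1 inverted output.
Test 3 (x1=0, x2=1, x3=1, x4=0): fault-free G0=0, G1=1, G2=0, G3=0, G4=1 → Y1=1, Y2=1; observed Y1=0, Y2=1. Eliminates G0 stuck-at-0.
Only G1 stuck-at-0 is consistent with every test.

G1 stuck-at-0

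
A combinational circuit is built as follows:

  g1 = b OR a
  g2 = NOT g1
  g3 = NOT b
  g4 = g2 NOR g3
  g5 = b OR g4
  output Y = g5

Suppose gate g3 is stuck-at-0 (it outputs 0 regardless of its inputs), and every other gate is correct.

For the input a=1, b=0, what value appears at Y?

Propagate with g3 forced: g1=1, g2=0, g3=0 [stuck-at-0], g4=1, g5=1.
So Y = 1. (Without the fault it would be 0.)

1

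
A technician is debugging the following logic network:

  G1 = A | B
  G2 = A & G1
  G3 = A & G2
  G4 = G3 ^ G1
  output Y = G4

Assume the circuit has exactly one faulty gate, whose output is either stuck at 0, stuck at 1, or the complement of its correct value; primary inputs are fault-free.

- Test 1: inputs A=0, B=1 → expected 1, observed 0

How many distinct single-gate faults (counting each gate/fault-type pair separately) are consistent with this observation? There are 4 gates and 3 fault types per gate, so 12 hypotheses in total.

Fault-free: G1=1, G2=0, G3=0, G4=1 → 1. Observed 0.
  G1 stuck-at-0: output 0 ✓
  G1 stuck-at-1: output 1 ✗
  G1 inverted output: output 0 ✓
  G2 stuck-at-0: output 1 ✗
  G2 stuck-at-1: output 1 ✗
  G2 inverted output: output 1 ✗
  G3 stuck-at-0: output 1 ✗
  G3 stuck-at-1: output 0 ✓
  G3 inverted output: output 0 ✓
  G4 stuck-at-0: output 0 ✓
  G4 stuck-at-1: output 1 ✗
  G4 inverted output: output 0 ✓
Consistent faults: {G1 stuck-at-0, G1 inverted output, G3 stuck-at-1, G3 inverted output, G4 stuck-at-0, G4 inverted output} — 6 in all.

6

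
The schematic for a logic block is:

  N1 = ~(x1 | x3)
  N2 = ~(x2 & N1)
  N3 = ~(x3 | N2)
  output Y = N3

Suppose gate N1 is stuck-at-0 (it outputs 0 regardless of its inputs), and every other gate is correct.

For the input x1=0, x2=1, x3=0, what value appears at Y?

0

Propagate with N1 forced: N1=0 [stuck-at-0], N2=1, N3=0.
So Y = 0. (Without the fault it would be 1.)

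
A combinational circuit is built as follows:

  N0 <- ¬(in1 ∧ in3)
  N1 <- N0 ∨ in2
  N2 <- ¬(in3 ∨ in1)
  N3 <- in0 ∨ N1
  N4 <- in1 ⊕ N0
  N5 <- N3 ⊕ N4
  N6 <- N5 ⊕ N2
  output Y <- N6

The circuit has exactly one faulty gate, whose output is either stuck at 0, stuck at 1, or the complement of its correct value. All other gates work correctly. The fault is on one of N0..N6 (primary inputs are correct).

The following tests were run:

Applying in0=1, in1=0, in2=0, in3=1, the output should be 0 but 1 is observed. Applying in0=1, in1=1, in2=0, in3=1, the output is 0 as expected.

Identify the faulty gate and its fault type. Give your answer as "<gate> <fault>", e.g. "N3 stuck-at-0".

Fault-free values for test 1 (in0=1, in1=0, in2=0, in3=1): N0=1, N1=1, N2=0, N3=1, N4=1, N5=0, N6=0, giving Y=0. Observed 1.
Test 1: faults giving observed 1 are {N0 stuck-at-0, N0 inverted output, N2 stuck-at-1, N2 inverted output, N3 stuck-at-0, N3 inverted output, N4 stuck-at-0, N4 inverted output, N5 stuck-at-1, N5 inverted output, N6 stuck-at-1, N6 inverted output}.
Test 2 (in0=1, in1=1, in2=0, in3=1): fault-free N0=0, N1=0, N2=0, N3=1, N4=1, N5=0, N6=0 → 0; observed 0. Eliminates N0 inverted output, N2 stuck-at-1, N2 inverted output, N3 stuck-at-0, N3 inverted output, N4 stuck-at-0, N4 inverted output, N5 stuck-at-1, N5 inverted output, N6 stuck-at-1, N6 inverted output.
Only N0 stuck-at-0 is consistent with every test.

N0 stuck-at-0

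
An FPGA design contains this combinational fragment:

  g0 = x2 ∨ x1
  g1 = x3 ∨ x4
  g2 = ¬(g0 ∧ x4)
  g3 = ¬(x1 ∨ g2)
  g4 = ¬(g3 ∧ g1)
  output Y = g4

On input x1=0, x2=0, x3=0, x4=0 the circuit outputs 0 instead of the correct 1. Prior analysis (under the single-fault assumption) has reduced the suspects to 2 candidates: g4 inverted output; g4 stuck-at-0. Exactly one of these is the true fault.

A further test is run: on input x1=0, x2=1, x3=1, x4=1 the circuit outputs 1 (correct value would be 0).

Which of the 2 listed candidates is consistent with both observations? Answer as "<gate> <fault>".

Evaluate each candidate on input x1=0, x2=1, x3=1, x4=1:
  g4 inverted output: g0=1, g1=1, g2=0, g3=1, g4=1 [inverted output] → 1 — matches
  g4 stuck-at-0: g0=1, g1=1, g2=0, g3=1, g4=0 [stuck-at-0] → 0 — eliminated
Only g4 inverted output reproduces the observed 1.

g4 inverted output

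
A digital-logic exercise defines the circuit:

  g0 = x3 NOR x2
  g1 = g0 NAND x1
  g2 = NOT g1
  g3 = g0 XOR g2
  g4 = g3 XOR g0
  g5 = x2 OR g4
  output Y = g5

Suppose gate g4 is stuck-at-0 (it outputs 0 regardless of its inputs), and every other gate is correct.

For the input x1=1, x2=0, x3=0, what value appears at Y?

Propagate with g4 forced: g0=1, g1=0, g2=1, g3=0, g4=0 [stuck-at-0], g5=0.
So Y = 0. (Without the fault it would be 1.)

0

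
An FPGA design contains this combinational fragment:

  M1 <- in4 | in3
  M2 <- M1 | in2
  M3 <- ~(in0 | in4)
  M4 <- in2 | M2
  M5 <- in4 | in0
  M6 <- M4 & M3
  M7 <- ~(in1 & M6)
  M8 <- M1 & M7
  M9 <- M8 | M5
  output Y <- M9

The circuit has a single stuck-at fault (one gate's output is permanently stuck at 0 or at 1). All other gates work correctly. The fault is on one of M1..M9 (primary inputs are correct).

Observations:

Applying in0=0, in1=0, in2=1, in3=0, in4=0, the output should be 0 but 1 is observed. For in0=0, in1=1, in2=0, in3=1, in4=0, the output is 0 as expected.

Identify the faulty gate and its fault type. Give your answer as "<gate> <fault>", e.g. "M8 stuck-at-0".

Fault-free values for test 1 (in0=0, in1=0, in2=1, in3=0, in4=0): M1=0, M2=1, M3=1, M4=1, M5=0, M6=1, M7=1, M8=0, M9=0, giving Y=0. Observed 1.
Test 1: faults giving observed 1 are {M1 stuck-at-1, M5 stuck-at-1, M8 stuck-at-1, M9 stuck-at-1}.
Test 2 (in0=0, in1=1, in2=0, in3=1, in4=0): fault-free M1=1, M2=1, M3=1, M4=1, M5=0, M6=1, M7=0, M8=0, M9=0 → 0; observed 0. Eliminates M5 stuck-at-1, M8 stuck-at-1, M9 stuck-at-1.
Only M1 stuck-at-1 is consistent with every test.

M1 stuck-at-1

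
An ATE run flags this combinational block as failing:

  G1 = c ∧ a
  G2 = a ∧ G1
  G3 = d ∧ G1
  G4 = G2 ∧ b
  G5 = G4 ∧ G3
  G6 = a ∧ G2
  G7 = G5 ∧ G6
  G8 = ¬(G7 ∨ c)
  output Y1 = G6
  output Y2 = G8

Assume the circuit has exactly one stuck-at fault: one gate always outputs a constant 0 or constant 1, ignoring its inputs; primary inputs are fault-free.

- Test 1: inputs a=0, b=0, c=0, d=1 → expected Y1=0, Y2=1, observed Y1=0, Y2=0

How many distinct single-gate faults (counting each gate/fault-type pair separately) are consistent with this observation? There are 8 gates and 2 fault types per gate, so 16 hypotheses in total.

Fault-free: G1=0, G2=0, G3=0, G4=0, G5=0, G6=0, G7=0, G8=1 → Y1=0, Y2=1. Observed Y1=0, Y2=0.
  G1: none of the 2 fault types match ✗
  G2: none of the 2 fault types match ✗
  G3: none of the 2 fault types match ✗
  G4: none of the 2 fault types match ✗
  G5: none of the 2 fault types match ✗
  G6: none of the 2 fault types match ✗
  G7: stuck-at-1 ✓; others ✗
  G8: stuck-at-0 ✓; others ✗
Consistent faults: {G7 stuck-at-1, G8 stuck-at-0} — 2 in all.

2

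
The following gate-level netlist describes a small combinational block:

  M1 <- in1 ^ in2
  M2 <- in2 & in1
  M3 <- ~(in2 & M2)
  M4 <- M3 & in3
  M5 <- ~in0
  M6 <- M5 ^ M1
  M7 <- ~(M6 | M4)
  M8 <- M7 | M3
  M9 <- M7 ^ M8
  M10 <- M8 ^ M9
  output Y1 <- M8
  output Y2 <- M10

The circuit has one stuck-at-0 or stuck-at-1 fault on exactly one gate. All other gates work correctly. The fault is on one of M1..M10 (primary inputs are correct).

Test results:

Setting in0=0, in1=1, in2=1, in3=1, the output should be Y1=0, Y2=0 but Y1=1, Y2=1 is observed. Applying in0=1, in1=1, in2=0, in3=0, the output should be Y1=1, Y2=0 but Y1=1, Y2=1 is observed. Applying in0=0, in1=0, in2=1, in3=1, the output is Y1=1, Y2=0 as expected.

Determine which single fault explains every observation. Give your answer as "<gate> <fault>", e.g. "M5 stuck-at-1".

M6 stuck-at-0

Fault-free values for test 1 (in0=0, in1=1, in2=1, in3=1): M1=0, M2=1, M3=0, M4=0, M5=1, M6=1, M7=0, M8=0, M9=0, M10=0, giving Y1=0, Y2=0. Observed Y1=1, Y2=1.
Test 1: faults giving observed Y1=1, Y2=1 are {M1 stuck-at-1, M5 stuck-at-0, M6 stuck-at-0, M7 stuck-at-1}.
Test 2 (in0=1, in1=1, in2=0, in3=0): fault-free M1=1, M2=0, M3=1, M4=0, M5=0, M6=1, M7=0, M8=1, M9=1, M10=0 → Y1=1, Y2=0; observed Y1=1, Y2=1. Eliminates M1 stuck-at-1, M5 stuck-at-0.
Test 3 (in0=0, in1=0, in2=1, in3=1): fault-free M1=1, M2=0, M3=1, M4=1, M5=1, M6=0, M7=0, M8=1, M9=1, M10=0 → Y1=1, Y2=0; observed Y1=1, Y2=0. Eliminates M7 stuck-at-1.
Only M6 stuck-at-0 is consistent with every test.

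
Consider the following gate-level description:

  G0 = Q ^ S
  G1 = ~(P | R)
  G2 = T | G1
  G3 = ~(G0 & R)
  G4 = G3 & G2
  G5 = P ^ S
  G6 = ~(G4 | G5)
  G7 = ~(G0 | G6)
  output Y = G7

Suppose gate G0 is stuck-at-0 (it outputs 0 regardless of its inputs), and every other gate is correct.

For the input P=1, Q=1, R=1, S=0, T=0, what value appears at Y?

1

Propagate with G0 forced: G0=0 [stuck-at-0], G1=0, G2=0, G3=1, G4=0, G5=1, G6=0, G7=1.
So Y = 1. (Without the fault it would be 0.)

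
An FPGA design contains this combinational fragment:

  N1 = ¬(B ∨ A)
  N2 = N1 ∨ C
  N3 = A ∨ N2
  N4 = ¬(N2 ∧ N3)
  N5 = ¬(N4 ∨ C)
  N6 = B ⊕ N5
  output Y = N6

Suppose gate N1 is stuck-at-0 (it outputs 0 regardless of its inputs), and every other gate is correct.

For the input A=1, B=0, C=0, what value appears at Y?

Propagate with N1 forced: N1=0 [stuck-at-0], N2=0, N3=1, N4=1, N5=0, N6=0.
So Y = 0. (Same as the fault-free value — the fault is masked on this input.)

0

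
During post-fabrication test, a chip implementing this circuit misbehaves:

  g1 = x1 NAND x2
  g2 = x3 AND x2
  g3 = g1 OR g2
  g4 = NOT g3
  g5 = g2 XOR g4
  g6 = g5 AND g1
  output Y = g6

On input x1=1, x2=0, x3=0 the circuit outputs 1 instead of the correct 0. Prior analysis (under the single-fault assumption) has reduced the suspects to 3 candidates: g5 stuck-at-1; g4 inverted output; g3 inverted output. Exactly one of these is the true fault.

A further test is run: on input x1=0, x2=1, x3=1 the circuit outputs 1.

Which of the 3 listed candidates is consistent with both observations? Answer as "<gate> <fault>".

Evaluate each candidate on input x1=0, x2=1, x3=1:
  g5 stuck-at-1: g1=1, g2=1, g3=1, g4=0, g5=1 [stuck-at-1], g6=1 → 1 — matches
  g4 inverted output: g1=1, g2=1, g3=1, g4=1 [inverted output], g5=0, g6=0 → 0 — eliminated
  g3 inverted output: g1=1, g2=1, g3=0 [inverted output], g4=1, g5=0, g6=0 → 0 — eliminated
Only g5 stuck-at-1 reproduces the observed 1.

g5 stuck-at-1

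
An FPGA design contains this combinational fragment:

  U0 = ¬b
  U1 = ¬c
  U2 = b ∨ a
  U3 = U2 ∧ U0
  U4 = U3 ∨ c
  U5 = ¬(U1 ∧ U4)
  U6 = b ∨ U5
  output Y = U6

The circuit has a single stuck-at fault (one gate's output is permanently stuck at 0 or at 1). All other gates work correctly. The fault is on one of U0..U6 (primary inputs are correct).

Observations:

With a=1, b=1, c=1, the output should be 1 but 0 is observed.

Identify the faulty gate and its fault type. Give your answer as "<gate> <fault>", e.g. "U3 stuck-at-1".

U6 stuck-at-0

Fault-free values for test 1 (a=1, b=1, c=1): U0=0, U1=0, U2=1, U3=0, U4=1, U5=1, U6=1, giving Y=1. Observed 0.
Test 1: faults giving observed 0 are {U6 stuck-at-0}.
Only U6 stuck-at-0 is consistent with every test.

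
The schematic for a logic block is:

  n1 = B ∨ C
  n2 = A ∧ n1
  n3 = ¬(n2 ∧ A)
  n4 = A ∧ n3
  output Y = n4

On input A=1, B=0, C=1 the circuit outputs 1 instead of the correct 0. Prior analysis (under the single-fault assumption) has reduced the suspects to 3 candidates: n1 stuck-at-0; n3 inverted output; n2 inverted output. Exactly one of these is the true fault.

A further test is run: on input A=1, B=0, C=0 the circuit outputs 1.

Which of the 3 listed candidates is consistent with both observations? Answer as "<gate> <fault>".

n1 stuck-at-0

Evaluate each candidate on input A=1, B=0, C=0:
  n1 stuck-at-0: n1=0 [stuck-at-0], n2=0, n3=1, n4=1 → 1 — matches
  n3 inverted output: n1=0, n2=0, n3=0 [inverted output], n4=0 → 0 — eliminated
  n2 inverted output: n1=0, n2=1 [inverted output], n3=0, n4=0 → 0 — eliminated
Only n1 stuck-at-0 reproduces the observed 1.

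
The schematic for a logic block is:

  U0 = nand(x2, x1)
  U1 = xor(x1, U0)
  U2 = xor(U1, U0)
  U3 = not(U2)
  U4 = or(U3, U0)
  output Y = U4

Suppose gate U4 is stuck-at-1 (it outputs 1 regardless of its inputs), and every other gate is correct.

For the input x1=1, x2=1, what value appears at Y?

1

Propagate with U4 forced: U0=0, U1=1, U2=1, U3=0, U4=1 [stuck-at-1].
So Y = 1. (Without the fault it would be 0.)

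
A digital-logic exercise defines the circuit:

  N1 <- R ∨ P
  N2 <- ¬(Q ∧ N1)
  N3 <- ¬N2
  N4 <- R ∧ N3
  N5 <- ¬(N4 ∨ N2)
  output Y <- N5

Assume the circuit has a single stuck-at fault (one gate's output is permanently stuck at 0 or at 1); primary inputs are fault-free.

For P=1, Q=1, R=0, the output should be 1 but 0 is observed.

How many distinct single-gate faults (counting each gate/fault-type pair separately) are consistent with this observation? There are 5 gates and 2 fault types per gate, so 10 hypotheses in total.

4

Fault-free: N1=1, N2=0, N3=1, N4=0, N5=1 → 1. Observed 0.
  N1 stuck-at-0: output 0 ✓
  N1 stuck-at-1: output 1 ✗
  N2 stuck-at-0: output 1 ✗
  N2 stuck-at-1: output 0 ✓
  N3 stuck-at-0: output 1 ✗
  N3 stuck-at-1: output 1 ✗
  N4 stuck-at-0: output 1 ✗
  N4 stuck-at-1: output 0 ✓
  N5 stuck-at-0: output 0 ✓
  N5 stuck-at-1: output 1 ✗
Consistent faults: {N1 stuck-at-0, N2 stuck-at-1, N4 stuck-at-1, N5 stuck-at-0} — 4 in all.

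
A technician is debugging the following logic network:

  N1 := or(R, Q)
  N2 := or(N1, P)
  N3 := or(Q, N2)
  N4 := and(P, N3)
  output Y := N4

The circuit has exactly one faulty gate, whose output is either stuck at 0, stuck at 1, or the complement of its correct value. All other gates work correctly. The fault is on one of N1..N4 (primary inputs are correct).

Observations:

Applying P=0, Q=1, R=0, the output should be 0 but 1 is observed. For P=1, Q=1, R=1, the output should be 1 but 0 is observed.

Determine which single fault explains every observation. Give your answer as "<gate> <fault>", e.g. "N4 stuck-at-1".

N4 inverted output

Fault-free values for test 1 (P=0, Q=1, R=0): N1=1, N2=1, N3=1, N4=0, giving Y=0. Observed 1.
Test 1: faults giving observed 1 are {N4 stuck-at-1, N4 inverted output}.
Test 2 (P=1, Q=1, R=1): fault-free N1=1, N2=1, N3=1, N4=1 → 1; observed 0. Eliminates N4 stuck-at-1.
Only N4 inverted output is consistent with every test.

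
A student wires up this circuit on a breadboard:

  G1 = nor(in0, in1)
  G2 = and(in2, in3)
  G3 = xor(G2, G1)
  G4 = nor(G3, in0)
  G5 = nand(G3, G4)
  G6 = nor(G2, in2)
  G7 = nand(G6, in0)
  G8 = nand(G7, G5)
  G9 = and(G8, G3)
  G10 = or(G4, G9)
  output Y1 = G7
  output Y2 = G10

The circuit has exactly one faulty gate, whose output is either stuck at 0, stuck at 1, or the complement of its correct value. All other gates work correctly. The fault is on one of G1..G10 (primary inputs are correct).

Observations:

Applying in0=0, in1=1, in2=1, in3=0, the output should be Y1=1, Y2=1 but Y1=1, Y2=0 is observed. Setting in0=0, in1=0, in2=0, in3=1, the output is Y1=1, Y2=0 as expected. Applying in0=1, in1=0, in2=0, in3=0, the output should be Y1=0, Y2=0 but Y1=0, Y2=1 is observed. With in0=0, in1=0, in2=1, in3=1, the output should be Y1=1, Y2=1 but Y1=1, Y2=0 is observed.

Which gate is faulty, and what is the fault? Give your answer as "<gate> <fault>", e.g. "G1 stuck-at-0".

G3 stuck-at-1

Fault-free values for test 1 (in0=0, in1=1, in2=1, in3=0): G1=0, G2=0, G3=0, G4=1, G5=1, G6=0, G7=1, G8=0, G9=0, G10=1, giving Y1=1, Y2=1. Observed Y1=1, Y2=0.
Test 1: faults giving observed Y1=1, Y2=0 are {G1 stuck-at-1, G1 inverted output, G2 stuck-at-1, G2 inverted output, G3 stuck-at-1, G3 inverted output, G4 stuck-at-0, G4 inverted output, G10 stuck-at-0, G10 inverted output}.
Test 2 (in0=0, in1=0, in2=0, in3=1): fault-free G1=1, G2=0, G3=1, G4=0, G5=1, G6=1, G7=1, G8=0, G9=0, G10=0 → Y1=1, Y2=0; observed Y1=1, Y2=0. Eliminates G1 inverted output, G2 stuck-at-1, G2 inverted output, G3 inverted output, G4 inverted output, G10 inverted output.
Test 3 (in0=1, in1=0, in2=0, in3=0): fault-free G1=0, G2=0, G3=0, G4=0, G5=1, G6=1, G7=0, G8=1, G9=0, G10=0 → Y1=0, Y2=0; observed Y1=0, Y2=1. Eliminates G4 stuck-at-0, G10 stuck-at-0.
Test 4 (in0=0, in1=0, in2=1, in3=1): fault-free G1=1, G2=1, G3=0, G4=1, G5=1, G6=0, G7=1, G8=0, G9=0, G10=1 → Y1=1, Y2=1; observed Y1=1, Y2=0. Eliminates G1 stuck-at-1.
Only G3 stuck-at-1 is consistent with every test.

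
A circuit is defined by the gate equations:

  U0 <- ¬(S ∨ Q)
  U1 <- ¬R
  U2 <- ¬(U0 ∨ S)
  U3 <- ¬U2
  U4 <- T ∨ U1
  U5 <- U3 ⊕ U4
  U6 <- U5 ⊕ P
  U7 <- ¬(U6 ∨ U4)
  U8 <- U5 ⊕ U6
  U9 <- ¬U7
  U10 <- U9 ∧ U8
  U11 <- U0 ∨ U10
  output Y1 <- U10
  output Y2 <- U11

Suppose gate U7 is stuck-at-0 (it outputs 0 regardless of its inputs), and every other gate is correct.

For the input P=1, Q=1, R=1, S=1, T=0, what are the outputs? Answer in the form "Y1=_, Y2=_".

Propagate with U7 forced: U0=0, U1=0, U2=0, U3=1, U4=0, U5=1, U6=0, U7=0 [stuck-at-0], U8=1, U9=1, U10=1, U11=1.
So the outputs are Y1=1, Y2=1. (Without the fault they would be Y1=0, Y2=0.)

Y1=1, Y2=1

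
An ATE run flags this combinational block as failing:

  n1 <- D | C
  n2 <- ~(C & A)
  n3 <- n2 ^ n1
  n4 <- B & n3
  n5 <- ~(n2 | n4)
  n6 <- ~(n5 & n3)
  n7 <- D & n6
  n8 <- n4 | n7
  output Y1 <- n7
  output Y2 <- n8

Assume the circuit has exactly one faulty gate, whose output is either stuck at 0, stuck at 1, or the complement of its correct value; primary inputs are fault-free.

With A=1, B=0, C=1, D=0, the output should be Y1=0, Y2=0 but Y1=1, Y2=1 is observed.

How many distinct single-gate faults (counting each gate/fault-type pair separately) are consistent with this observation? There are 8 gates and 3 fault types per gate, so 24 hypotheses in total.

2

Fault-free: n1=1, n2=0, n3=1, n4=0, n5=1, n6=0, n7=0, n8=0 → Y1=0, Y2=0. Observed Y1=1, Y2=1.
  n1: none of the 3 fault types match ✗
  n2: none of the 3 fault types match ✗
  n3: none of the 3 fault types match ✗
  n4: none of the 3 fault types match ✗
  n5: none of the 3 fault types match ✗
  n6: none of the 3 fault types match ✗
  n7: stuck-at-1, inverted output ✓; others ✗
  n8: none of the 3 fault types match ✗
Consistent faults: {n7 stuck-at-1, n7 inverted output} — 2 in all.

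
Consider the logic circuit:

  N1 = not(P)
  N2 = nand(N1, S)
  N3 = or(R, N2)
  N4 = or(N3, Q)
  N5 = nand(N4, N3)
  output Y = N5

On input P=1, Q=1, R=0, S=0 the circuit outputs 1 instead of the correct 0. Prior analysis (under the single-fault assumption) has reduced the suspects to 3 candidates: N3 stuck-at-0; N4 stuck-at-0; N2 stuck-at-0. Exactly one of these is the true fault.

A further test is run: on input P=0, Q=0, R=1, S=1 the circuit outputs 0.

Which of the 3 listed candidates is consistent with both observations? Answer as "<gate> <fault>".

N2 stuck-at-0

Evaluate each candidate on input P=0, Q=0, R=1, S=1:
  N3 stuck-at-0: N1=1, N2=0, N3=0 [stuck-at-0], N4=0, N5=1 → 1 — eliminated
  N4 stuck-at-0: N1=1, N2=0, N3=1, N4=0 [stuck-at-0], N5=1 → 1 — eliminated
  N2 stuck-at-0: N1=1, N2=0 [stuck-at-0], N3=1, N4=1, N5=0 → 0 — matches
Only N2 stuck-at-0 reproduces the observed 0.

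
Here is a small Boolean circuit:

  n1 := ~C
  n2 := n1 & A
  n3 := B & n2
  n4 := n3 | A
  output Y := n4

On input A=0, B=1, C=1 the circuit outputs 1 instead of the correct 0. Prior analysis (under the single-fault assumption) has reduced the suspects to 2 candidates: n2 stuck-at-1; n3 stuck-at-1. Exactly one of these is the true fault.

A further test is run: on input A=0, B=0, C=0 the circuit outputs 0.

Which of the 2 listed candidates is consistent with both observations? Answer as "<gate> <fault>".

n2 stuck-at-1

Evaluate each candidate on input A=0, B=0, C=0:
  n2 stuck-at-1: n1=1, n2=1 [stuck-at-1], n3=0, n4=0 → 0 — matches
  n3 stuck-at-1: n1=1, n2=0, n3=1 [stuck-at-1], n4=1 → 1 — eliminated
Only n2 stuck-at-1 reproduces the observed 0.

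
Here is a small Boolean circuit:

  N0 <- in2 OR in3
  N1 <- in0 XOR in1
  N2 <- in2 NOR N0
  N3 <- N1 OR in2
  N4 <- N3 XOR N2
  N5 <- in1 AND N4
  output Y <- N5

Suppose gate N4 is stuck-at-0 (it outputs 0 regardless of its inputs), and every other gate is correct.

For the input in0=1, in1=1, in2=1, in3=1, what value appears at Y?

0

Propagate with N4 forced: N0=1, N1=0, N2=0, N3=1, N4=0 [stuck-at-0], N5=0.
So Y = 0. (Without the fault it would be 1.)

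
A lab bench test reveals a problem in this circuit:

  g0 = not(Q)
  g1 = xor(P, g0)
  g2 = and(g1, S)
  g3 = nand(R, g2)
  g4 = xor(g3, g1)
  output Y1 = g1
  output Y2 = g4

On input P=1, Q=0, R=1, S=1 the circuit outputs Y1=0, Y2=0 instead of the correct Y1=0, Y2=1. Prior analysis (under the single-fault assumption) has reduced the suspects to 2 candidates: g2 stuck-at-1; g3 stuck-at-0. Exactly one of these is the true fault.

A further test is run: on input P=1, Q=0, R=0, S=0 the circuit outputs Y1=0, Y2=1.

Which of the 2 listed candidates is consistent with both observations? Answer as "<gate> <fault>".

Evaluate each candidate on input P=1, Q=0, R=0, S=0:
  g2 stuck-at-1: g0=1, g1=0, g2=1 [stuck-at-1], g3=1, g4=1 → Y1=0, Y2=1 — matches
  g3 stuck-at-0: g0=1, g1=0, g2=0, g3=0 [stuck-at-0], g4=0 → Y1=0, Y2=0 — eliminated
Only g2 stuck-at-1 reproduces the observed Y1=0, Y2=1.

g2 stuck-at-1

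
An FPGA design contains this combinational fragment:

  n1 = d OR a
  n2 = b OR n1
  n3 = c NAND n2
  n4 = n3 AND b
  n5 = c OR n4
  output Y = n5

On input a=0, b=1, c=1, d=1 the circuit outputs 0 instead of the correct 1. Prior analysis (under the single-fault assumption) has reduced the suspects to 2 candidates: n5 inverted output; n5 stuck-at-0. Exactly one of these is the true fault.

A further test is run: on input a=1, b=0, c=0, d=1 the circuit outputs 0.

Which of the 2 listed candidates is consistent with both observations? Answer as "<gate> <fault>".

Evaluate each candidate on input a=1, b=0, c=0, d=1:
  n5 inverted output: n1=1, n2=1, n3=1, n4=0, n5=1 [inverted output] → 1 — eliminated
  n5 stuck-at-0: n1=1, n2=1, n3=1, n4=0, n5=0 [stuck-at-0] → 0 — matches
Only n5 stuck-at-0 reproduces the observed 0.

n5 stuck-at-0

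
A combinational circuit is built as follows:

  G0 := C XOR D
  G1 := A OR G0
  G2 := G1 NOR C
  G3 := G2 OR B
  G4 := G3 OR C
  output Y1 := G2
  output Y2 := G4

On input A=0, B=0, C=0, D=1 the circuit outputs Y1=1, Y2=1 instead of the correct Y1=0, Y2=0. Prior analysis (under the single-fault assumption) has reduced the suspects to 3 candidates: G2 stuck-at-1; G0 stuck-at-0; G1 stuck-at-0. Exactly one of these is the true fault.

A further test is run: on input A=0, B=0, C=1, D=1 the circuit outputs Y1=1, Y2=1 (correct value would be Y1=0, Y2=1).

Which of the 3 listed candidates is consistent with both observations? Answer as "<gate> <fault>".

Evaluate each candidate on input A=0, B=0, C=1, D=1:
  G2 stuck-at-1: G0=0, G1=0, G2=1 [stuck-at-1], G3=1, G4=1 → Y1=1, Y2=1 — matches
  G0 stuck-at-0: G0=0 [stuck-at-0], G1=0, G2=0, G3=0, G4=1 → Y1=0, Y2=1 — eliminated
  G1 stuck-at-0: G0=0, G1=0 [stuck-at-0], G2=0, G3=0, G4=1 → Y1=0, Y2=1 — eliminated
Only G2 stuck-at-1 reproduces the observed Y1=1, Y2=1.

G2 stuck-at-1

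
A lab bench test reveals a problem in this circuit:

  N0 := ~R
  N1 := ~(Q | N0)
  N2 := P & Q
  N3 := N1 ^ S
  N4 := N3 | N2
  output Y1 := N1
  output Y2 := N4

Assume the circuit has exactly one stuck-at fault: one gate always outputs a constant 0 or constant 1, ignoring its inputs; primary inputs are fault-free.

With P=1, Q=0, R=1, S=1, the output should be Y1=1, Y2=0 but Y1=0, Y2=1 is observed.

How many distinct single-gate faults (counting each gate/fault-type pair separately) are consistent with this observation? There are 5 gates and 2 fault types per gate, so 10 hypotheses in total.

2

Fault-free: N0=0, N1=1, N2=0, N3=0, N4=0 → Y1=1, Y2=0. Observed Y1=0, Y2=1.
  N0 stuck-at-0: output Y1=1, Y2=0 ✗
  N0 stuck-at-1: output Y1=0, Y2=1 ✓
  N1 stuck-at-0: output Y1=0, Y2=1 ✓
  N1 stuck-at-1: output Y1=1, Y2=0 ✗
  N2 stuck-at-0: output Y1=1, Y2=0 ✗
  N2 stuck-at-1: output Y1=1, Y2=1 ✗
  N3 stuck-at-0: output Y1=1, Y2=0 ✗
  N3 stuck-at-1: output Y1=1, Y2=1 ✗
  N4 stuck-at-0: output Y1=1, Y2=0 ✗
  N4 stuck-at-1: output Y1=1, Y2=1 ✗
Consistent faults: {N0 stuck-at-1, N1 stuck-at-0} — 2 in all.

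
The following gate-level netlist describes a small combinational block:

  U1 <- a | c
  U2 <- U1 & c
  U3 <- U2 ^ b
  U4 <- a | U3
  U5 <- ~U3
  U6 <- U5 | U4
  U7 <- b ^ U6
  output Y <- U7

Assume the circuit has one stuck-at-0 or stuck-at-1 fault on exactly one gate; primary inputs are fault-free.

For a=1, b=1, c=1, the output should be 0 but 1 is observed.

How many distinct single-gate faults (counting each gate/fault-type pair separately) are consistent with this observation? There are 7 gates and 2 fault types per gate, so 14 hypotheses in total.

Fault-free: U1=1, U2=1, U3=0, U4=1, U5=1, U6=1, U7=0 → 0. Observed 1.
  U1 stuck-at-0: output 0 ✗
  U1 stuck-at-1: output 0 ✗
  U2 stuck-at-0: output 0 ✗
  U2 stuck-at-1: output 0 ✗
  U3 stuck-at-0: output 0 ✗
  U3 stuck-at-1: output 0 ✗
  U4 stuck-at-0: output 0 ✗
  U4 stuck-at-1: output 0 ✗
  U5 stuck-at-0: output 0 ✗
  U5 stuck-at-1: output 0 ✗
  U6 stuck-at-0: output 1 ✓
  U6 stuck-at-1: output 0 ✗
  U7 stuck-at-0: output 0 ✗
  U7 stuck-at-1: output 1 ✓
Consistent faults: {U6 stuck-at-0, U7 stuck-at-1} — 2 in all.

2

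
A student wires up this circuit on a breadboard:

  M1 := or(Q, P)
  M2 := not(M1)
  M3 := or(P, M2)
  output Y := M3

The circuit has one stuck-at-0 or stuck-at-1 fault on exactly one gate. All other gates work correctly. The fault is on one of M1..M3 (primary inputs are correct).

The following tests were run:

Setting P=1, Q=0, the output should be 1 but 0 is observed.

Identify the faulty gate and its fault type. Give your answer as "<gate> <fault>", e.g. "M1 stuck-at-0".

Fault-free values for test 1 (P=1, Q=0): M1=1, M2=0, M3=1, giving Y=1. Observed 0.
Test 1: faults giving observed 0 are {M3 stuck-at-0}.
Only M3 stuck-at-0 is consistent with every test.

M3 stuck-at-0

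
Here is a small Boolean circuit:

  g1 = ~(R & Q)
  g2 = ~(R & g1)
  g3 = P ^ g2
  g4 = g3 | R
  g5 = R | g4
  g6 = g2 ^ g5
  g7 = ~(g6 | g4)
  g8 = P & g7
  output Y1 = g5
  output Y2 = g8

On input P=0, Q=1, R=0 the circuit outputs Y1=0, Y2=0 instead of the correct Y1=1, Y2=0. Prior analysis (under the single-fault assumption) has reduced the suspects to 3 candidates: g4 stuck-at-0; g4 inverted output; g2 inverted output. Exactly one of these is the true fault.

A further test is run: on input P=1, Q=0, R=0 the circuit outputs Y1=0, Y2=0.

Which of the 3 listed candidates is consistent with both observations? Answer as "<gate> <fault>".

g4 stuck-at-0

Evaluate each candidate on input P=1, Q=0, R=0:
  g4 stuck-at-0: g1=1, g2=1, g3=0, g4=0 [stuck-at-0], g5=0, g6=1, g7=0, g8=0 → Y1=0, Y2=0 — matches
  g4 inverted output: g1=1, g2=1, g3=0, g4=1 [inverted output], g5=1, g6=0, g7=0, g8=0 → Y1=1, Y2=0 — eliminated
  g2 inverted output: g1=1, g2=0 [inverted output], g3=1, g4=1, g5=1, g6=1, g7=0, g8=0 → Y1=1, Y2=0 — eliminated
Only g4 stuck-at-0 reproduces the observed Y1=0, Y2=0.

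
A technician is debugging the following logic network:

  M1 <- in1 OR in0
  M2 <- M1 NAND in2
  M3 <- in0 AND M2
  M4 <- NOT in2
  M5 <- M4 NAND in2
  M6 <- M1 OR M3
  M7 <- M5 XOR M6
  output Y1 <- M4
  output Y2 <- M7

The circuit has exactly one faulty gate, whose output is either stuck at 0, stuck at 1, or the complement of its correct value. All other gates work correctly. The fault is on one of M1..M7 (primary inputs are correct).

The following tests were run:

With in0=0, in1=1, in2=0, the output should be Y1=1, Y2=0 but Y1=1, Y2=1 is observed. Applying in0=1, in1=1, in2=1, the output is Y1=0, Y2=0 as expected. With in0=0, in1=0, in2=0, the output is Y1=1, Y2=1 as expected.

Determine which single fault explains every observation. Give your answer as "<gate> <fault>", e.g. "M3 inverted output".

M1 stuck-at-0

Fault-free values for test 1 (in0=0, in1=1, in2=0): M1=1, M2=1, M3=0, M4=1, M5=1, M6=1, M7=0, giving Y1=1, Y2=0. Observed Y1=1, Y2=1.
Test 1: faults giving observed Y1=1, Y2=1 are {M1 stuck-at-0, M1 inverted output, M5 stuck-at-0, M5 inverted output, M6 stuck-at-0, M6 inverted output, M7 stuck-at-1, M7 inverted output}.
Test 2 (in0=1, in1=1, in2=1): fault-free M1=1, M2=0, M3=0, M4=0, M5=1, M6=1, M7=0 → Y1=0, Y2=0; observed Y1=0, Y2=0. Eliminates M5 stuck-at-0, M5 inverted output, M6 stuck-at-0, M6 inverted output, M7 stuck-at-1, M7 inverted output.
Test 3 (in0=0, in1=0, in2=0): fault-free M1=0, M2=1, M3=0, M4=1, M5=1, M6=0, M7=1 → Y1=1, Y2=1; observed Y1=1, Y2=1. Eliminates M1 inverted output.
Only M1 stuck-at-0 is consistent with every test.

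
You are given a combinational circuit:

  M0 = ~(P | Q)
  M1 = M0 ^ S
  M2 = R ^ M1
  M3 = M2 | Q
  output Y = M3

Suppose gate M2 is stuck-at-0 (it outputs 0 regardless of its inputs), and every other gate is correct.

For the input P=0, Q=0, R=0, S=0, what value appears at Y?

Propagate with M2 forced: M0=1, M1=1, M2=0 [stuck-at-0], M3=0.
So Y = 0. (Without the fault it would be 1.)

0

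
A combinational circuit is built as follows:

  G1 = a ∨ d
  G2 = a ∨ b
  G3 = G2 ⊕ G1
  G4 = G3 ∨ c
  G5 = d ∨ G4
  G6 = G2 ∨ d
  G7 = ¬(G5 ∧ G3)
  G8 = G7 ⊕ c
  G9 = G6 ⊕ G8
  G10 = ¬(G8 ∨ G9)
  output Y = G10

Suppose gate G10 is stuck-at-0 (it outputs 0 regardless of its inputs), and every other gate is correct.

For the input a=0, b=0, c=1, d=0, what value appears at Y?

0

Propagate with G10 forced: G1=0, G2=0, G3=0, G4=1, G5=1, G6=0, G7=1, G8=0, G9=0, G10=0 [stuck-at-0].
So Y = 0. (Without the fault it would be 1.)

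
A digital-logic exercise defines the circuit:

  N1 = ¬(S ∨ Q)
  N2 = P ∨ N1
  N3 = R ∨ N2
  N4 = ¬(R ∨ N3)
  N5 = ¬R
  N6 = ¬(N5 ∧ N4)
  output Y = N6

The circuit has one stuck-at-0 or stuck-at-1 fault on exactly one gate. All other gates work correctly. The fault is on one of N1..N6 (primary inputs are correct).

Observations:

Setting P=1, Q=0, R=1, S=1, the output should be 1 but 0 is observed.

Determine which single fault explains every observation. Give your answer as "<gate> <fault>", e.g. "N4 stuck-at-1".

N6 stuck-at-0

Fault-free values for test 1 (P=1, Q=0, R=1, S=1): N1=0, N2=1, N3=1, N4=0, N5=0, N6=1, giving Y=1. Observed 0.
Test 1: faults giving observed 0 are {N6 stuck-at-0}.
Only N6 stuck-at-0 is consistent with every test.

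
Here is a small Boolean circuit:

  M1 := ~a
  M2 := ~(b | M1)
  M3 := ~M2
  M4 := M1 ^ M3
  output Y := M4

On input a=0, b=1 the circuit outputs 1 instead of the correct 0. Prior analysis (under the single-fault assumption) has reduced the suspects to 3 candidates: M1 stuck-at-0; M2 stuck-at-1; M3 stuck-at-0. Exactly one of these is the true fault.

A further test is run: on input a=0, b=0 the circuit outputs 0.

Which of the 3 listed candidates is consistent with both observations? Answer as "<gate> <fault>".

M1 stuck-at-0

Evaluate each candidate on input a=0, b=0:
  M1 stuck-at-0: M1=0 [stuck-at-0], M2=1, M3=0, M4=0 → 0 — matches
  M2 stuck-at-1: M1=1, M2=1 [stuck-at-1], M3=0, M4=1 → 1 — eliminated
  M3 stuck-at-0: M1=1, M2=0, M3=0 [stuck-at-0], M4=1 → 1 — eliminated
Only M1 stuck-at-0 reproduces the observed 0.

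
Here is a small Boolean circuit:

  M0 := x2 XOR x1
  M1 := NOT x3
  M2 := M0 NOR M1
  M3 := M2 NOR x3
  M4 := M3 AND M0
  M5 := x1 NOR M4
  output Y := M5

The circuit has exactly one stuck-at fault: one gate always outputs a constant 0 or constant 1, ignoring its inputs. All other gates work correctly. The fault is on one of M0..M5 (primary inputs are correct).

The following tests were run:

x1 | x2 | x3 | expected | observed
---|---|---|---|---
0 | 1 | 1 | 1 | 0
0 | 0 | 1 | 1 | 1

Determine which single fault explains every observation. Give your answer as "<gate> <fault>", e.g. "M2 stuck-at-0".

Fault-free values for test 1 (x1=0, x2=1, x3=1): M0=1, M1=0, M2=0, M3=0, M4=0, M5=1, giving Y=1. Observed 0.
Test 1: faults giving observed 0 are {M3 stuck-at-1, M4 stuck-at-1, M5 stuck-at-0}.
Test 2 (x1=0, x2=0, x3=1): fault-free M0=0, M1=0, M2=1, M3=0, M4=0, M5=1 → 1; observed 1. Eliminates M4 stuck-at-1, M5 stuck-at-0.
Only M3 stuck-at-1 is consistent with every test.

M3 stuck-at-1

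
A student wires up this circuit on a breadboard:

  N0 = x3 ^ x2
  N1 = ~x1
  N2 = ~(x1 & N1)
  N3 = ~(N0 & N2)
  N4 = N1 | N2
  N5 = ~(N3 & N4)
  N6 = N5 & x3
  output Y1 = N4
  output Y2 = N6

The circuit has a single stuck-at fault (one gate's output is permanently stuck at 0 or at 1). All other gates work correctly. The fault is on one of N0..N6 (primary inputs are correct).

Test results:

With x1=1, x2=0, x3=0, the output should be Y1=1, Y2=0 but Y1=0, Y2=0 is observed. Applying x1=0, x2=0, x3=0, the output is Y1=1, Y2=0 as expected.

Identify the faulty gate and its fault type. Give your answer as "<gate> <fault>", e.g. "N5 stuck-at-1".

Fault-free values for test 1 (x1=1, x2=0, x3=0): N0=0, N1=0, N2=1, N3=1, N4=1, N5=0, N6=0, giving Y1=1, Y2=0. Observed Y1=0, Y2=0.
Test 1: faults giving observed Y1=0, Y2=0 are {N2 stuck-at-0, N4 stuck-at-0}.
Test 2 (x1=0, x2=0, x3=0): fault-free N0=0, N1=1, N2=1, N3=1, N4=1, N5=0, N6=0 → Y1=1, Y2=0; observed Y1=1, Y2=0. Eliminates N4 stuck-at-0.
Only N2 stuck-at-0 is consistent with every test.

N2 stuck-at-0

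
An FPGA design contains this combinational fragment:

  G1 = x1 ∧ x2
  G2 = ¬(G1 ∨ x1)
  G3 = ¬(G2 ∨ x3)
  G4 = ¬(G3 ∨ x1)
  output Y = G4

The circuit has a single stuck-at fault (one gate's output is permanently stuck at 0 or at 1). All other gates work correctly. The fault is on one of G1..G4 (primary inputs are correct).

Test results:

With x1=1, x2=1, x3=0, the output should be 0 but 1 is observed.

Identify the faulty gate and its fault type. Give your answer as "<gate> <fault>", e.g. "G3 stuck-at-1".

G4 stuck-at-1

Fault-free values for test 1 (x1=1, x2=1, x3=0): G1=1, G2=0, G3=1, G4=0, giving Y=0. Observed 1.
Test 1: faults giving observed 1 are {G4 stuck-at-1}.
Only G4 stuck-at-1 is consistent with every test.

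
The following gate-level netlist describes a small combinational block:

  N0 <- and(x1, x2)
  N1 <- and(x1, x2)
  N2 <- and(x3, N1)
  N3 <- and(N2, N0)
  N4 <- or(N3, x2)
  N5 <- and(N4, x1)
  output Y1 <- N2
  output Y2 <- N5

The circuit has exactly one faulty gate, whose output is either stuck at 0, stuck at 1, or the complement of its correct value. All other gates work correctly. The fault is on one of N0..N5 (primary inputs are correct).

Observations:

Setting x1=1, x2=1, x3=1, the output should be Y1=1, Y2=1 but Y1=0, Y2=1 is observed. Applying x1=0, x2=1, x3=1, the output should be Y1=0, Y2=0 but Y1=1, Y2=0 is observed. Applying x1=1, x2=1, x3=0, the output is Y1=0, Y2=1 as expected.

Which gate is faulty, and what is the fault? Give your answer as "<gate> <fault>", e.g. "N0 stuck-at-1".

N1 inverted output

Fault-free values for test 1 (x1=1, x2=1, x3=1): N0=1, N1=1, N2=1, N3=1, N4=1, N5=1, giving Y1=1, Y2=1. Observed Y1=0, Y2=1.
Test 1: faults giving observed Y1=0, Y2=1 are {N1 stuck-at-0, N1 inverted output, N2 stuck-at-0, N2 inverted output}.
Test 2 (x1=0, x2=1, x3=1): fault-free N0=0, N1=0, N2=0, N3=0, N4=1, N5=0 → Y1=0, Y2=0; observed Y1=1, Y2=0. Eliminates N1 stuck-at-0, N2 stuck-at-0.
Test 3 (x1=1, x2=1, x3=0): fault-free N0=1, N1=1, N2=0, N3=0, N4=1, N5=1 → Y1=0, Y2=1; observed Y1=0, Y2=1. Eliminates N2 inverted output.
Only N1 inverted output is consistent with every test.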